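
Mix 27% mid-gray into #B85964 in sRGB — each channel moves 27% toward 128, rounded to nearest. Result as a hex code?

#A9646C

#B85964 is rgb(184, 89, 100).
A 27% tone moves each channel 27% toward 128:
  R: 184 − 15.12 = 168.88 → 169
  G: 89 + 10.53 = 99.53 → 100
  B: 100 + 7.56 = 107.56 → 108
rgb(169, 100, 108) = #A9646C.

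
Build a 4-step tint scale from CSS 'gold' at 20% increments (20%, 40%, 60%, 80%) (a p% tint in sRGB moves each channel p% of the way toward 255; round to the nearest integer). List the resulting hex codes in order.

CSS gold is rgb(255, 215, 0).
20%: (255→255, 215 + 8 = 223→223, 0 + 51 = 51→51) → #FFDF33
40%: (255→255, 215 + 16 = 231→231, 0 + 102 = 102→102) → #FFE766
60%: (255→255, 215 + 24 = 239→239, 0 + 153 = 153→153) → #FFEF99
80%: (255→255, 215 + 32 = 247→247, 0 + 204 = 204→204) → #FFF7CC

#FFDF33, #FFE766, #FFEF99, #FFF7CC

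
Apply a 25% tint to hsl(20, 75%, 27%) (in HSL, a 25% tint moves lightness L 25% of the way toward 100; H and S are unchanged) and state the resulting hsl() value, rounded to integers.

hsl(20, 75%, 45%)

L moves 25% from 27 toward 100: 27 + 18.25 = 45.25 → 45.
H and S are unchanged.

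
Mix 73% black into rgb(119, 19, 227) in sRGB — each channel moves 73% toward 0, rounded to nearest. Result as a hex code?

Lerp each channel 73% toward 0:
  R: 119 − 86.87 = 32.13 → 32
  G: 19 + 0.73×(0−19) = 19 − 13.87 = 5.13 → 5
  B: 227 − 165.71 = 61.29 → 61
rgb(32, 5, 61) = #20053d.

#20053d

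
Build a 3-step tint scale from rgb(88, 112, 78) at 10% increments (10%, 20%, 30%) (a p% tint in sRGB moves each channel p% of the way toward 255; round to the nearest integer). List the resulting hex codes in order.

10%: (88 + 16.7 = 104.7→105, 112 + 14.3 = 126.3→126, 78 + 17.7 = 95.7→96) → #697e60
20%: (88 + 33.4 = 121.4→121, 112 + 28.6 = 140.6→141, 78 + 35.4 = 113.4→113) → #798d71
30%: (88 + 50.1 = 138.1→138, 112 + 42.9 = 154.9→155, 78 + 53.1 = 131.1→131) → #8a9b83

#697e60, #798d71, #8a9b83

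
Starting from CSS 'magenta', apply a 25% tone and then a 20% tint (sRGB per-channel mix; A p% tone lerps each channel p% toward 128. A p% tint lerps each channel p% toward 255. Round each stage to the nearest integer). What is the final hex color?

#e54de5

CSS magenta is rgb(255, 0, 255).
A 25% tone moves each channel 25% toward 128:
  R: 255 + 0.25×(128−255) = 255 − 31.75 = 223.25 → 223
  G: 0 + 0.25×(128−0) = 0 + 32 = 32 → 32
  B: 255 + 0.25×(128−255) = 255 − 31.75 = 223.25 → 223
After the tone: rgb(223, 32, 223) = #df20df.
Per channel, c → c + 0.2(255 − c):
  R: 223 + 0.2×(255−223) = 223 + 6.4 = 229.4 → 229
  G: 32 + 0.2×(255−32) = 32 + 44.6 = 76.6 → 77
  B: 223 + 0.2×(255−223) = 223 + 6.4 = 229.4 → 229
rgb(229, 77, 229) = #e54de5.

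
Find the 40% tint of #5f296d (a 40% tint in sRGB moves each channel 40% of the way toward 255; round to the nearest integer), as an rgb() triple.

rgb(159, 127, 167)

#5f296d is rgb(95, 41, 109).
Per channel, c → c + 0.4(255 − c):
  R: 95 + 0.4×(255−95) = 95 + 64 = 159 → 159
  G: 41 + 0.4×(255−41) = 41 + 85.6 = 126.6 → 127
  B: 109 + 0.4×(255−109) = 109 + 58.4 = 167.4 → 167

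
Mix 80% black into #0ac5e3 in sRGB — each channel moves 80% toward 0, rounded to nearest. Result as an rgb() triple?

rgb(2, 39, 45)

#0ac5e3 is rgb(10, 197, 227).
An 80% shade moves each channel 80% toward 0:
  R: 10 − 8 = 2 → 2
  G: 197 + 0.8×(0−197) = 197 − 157.6 = 39.4 → 39
  B: 227 − 181.6 = 45.4 → 45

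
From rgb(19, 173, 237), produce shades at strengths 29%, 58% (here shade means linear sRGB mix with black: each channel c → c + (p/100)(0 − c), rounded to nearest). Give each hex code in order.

29%: (19 − 5.51 = 13.49→13, 173 − 50.17 = 122.83→123, 237 − 68.73 = 168.27→168) → #0D7BA8
58%: (19 − 11.02 = 7.98→8, 173 − 100.34 = 72.66→73, 237 − 137.46 = 99.54→100) → #084964

#0D7BA8, #084964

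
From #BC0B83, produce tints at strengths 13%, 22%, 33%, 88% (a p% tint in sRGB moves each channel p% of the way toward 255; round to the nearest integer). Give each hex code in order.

#BC0B83 is rgb(188, 11, 131).
13%: (188 + 8.71 = 196.71→197, 11 + 31.72 = 42.72→43, 131 + 16.12 = 147.12→147) → #C52B93
22%: (188 + 14.74 = 202.74→203, 11 + 53.68 = 64.68→65, 131 + 27.28 = 158.28→158) → #CB419E
33%: (188 + 22.11 = 210.11→210, 11 + 80.52 = 91.52→92, 131 + 40.92 = 171.92→172) → #D25CAC
88%: (188 + 58.96 = 246.96→247, 11 + 214.72 = 225.72→226, 131 + 109.12 = 240.12→240) → #F7E2F0

#C52B93, #CB419E, #D25CAC, #F7E2F0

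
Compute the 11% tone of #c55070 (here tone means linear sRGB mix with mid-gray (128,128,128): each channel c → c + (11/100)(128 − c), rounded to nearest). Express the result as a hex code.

#c55070 is rgb(197, 80, 112).
Lerp each channel 11% toward 128:
  R: 197 + 0.11×(128−197) = 197 − 7.59 = 189.41 → 189
  G: 80 + 0.11×(128−80) = 80 + 5.28 = 85.28 → 85
  B: 112 + 0.11×(128−112) = 112 + 1.76 = 113.76 → 114
rgb(189, 85, 114) = #bd5572.

#bd5572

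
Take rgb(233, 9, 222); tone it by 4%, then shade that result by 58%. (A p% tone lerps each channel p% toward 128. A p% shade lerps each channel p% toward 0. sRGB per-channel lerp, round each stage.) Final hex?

#60065C

Per channel, c → c + 0.04(128 − c):
  R: 233 + 0.04×(128−233) = 233 − 4.2 = 228.8 → 229
  G: 9 + 0.04×(128−9) = 9 + 4.76 = 13.76 → 14
  B: 222 + 0.04×(128−222) = 222 − 3.76 = 218.24 → 218
After the tone: rgb(229, 14, 218) = #E50EDA.
Lerp each channel 58% toward 0:
  R: 229 − 132.82 = 96.18 → 96
  G: 14 − 8.12 = 5.88 → 6
  B: 218 + 0.58×(0−218) = 218 − 126.44 = 91.56 → 92
rgb(96, 6, 92) = #60065C.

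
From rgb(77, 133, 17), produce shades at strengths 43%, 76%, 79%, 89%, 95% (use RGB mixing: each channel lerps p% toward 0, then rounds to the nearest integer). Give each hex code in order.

43%: (77 − 33.11 = 43.89→44, 133 − 57.19 = 75.81→76, 17 − 7.31 = 9.69→10) → #2C4C0A
76%: (77 − 58.52 = 18.48→18, 133 − 101.08 = 31.92→32, 17 − 12.92 = 4.08→4) → #122004
79%: (77 − 60.83 = 16.17→16, 133 − 105.07 = 27.93→28, 17 − 13.43 = 3.57→4) → #101C04
89%: (77 − 68.53 = 8.47→8, 133 − 118.37 = 14.63→15, 17 − 15.13 = 1.87→2) → #080F02
95%: (77 − 73.15 = 3.85→4, 133 − 126.35 = 6.65→7, 17 − 16.15 = 0.85→1) → #040701

#2C4C0A, #122004, #101C04, #080F02, #040701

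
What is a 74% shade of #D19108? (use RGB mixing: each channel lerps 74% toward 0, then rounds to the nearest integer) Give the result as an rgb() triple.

rgb(54, 38, 2)

#D19108 is rgb(209, 145, 8).
Lerp each channel 74% toward 0:
  R: 209 + 0.74×(0−209) = 209 − 154.66 = 54.34 → 54
  G: 145 + 0.74×(0−145) = 145 − 107.3 = 37.7 → 38
  B: 8 − 5.92 = 2.08 → 2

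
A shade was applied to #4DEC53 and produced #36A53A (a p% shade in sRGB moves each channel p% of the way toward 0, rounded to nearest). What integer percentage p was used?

30%

#4DEC53 is rgb(77, 236, 83); #36A53A is rgb(54, 165, 58).
On the G channel (widest range): 165 ≈ 236 + (p/100)(0 − 236), so p ≈ 100×(165 − 236)/(0 − 236) = -7100/-236 = 30.08.
p = 30 reproduces all three channels after rounding.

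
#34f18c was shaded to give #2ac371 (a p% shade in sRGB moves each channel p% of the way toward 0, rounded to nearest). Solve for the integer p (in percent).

19%

#34f18c is rgb(52, 241, 140); #2ac371 is rgb(42, 195, 113).
On the G channel (widest range): 195 ≈ 241 + (p/100)(0 − 241), so p ≈ 100×(195 − 241)/(0 − 241) = -4600/-241 = 19.09.
p = 19 reproduces all three channels after rounding.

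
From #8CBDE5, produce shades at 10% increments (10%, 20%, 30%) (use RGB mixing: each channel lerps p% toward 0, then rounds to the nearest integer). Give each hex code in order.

#7EAACE, #7097B7, #6284A0

#8CBDE5 is rgb(140, 189, 229).
10%: (140 − 14 = 126→126, 189 − 18.9 = 170.1→170, 229 − 22.9 = 206.1→206) → #7EAACE
20%: (140 − 28 = 112→112, 189 − 37.8 = 151.2→151, 229 − 45.8 = 183.2→183) → #7097B7
30%: (140 − 42 = 98→98, 189 − 56.7 = 132.3→132, 229 − 68.7 = 160.3→160) → #6284A0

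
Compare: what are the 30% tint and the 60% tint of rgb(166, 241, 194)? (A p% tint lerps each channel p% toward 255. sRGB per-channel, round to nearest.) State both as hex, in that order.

30% tint:
  R: 166 + 0.3×(255−166) = 166 + 26.7 = 192.7 → 193
  G: 241 + 0.3×(255−241) = 241 + 4.2 = 245.2 → 245
  B: 194 + 18.3 = 212.3 → 212
  → #C1F5D4
60% tint:
  R: 166 + 0.6×(255−166) = 166 + 53.4 = 219.4 → 219
  G: 241 + 8.4 = 249.4 → 249
  B: 194 + 0.6×(255−194) = 194 + 36.6 = 230.6 → 231
  → #DBF9E7

#C1F5D4, #DBF9E7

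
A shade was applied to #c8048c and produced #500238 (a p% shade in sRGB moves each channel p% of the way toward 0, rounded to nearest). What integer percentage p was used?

#c8048c is rgb(200, 4, 140); #500238 is rgb(80, 2, 56).
On the R channel (widest range): 80 ≈ 200 + (p/100)(0 − 200), so p ≈ 100×(80 − 200)/(0 − 200) = -12000/-200 = 60.00.
p = 60 reproduces all three channels after rounding.

60%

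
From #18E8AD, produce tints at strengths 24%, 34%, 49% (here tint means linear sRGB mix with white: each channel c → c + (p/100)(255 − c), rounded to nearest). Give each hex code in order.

#18E8AD is rgb(24, 232, 173).
24%: (24 + 55.44 = 79.44→79, 232 + 5.52 = 237.52→238, 173 + 19.68 = 192.68→193) → #4FEEC1
34%: (24 + 78.54 = 102.54→103, 232 + 7.82 = 239.82→240, 173 + 27.88 = 200.88→201) → #67F0C9
49%: (24 + 113.19 = 137.19→137, 232 + 11.27 = 243.27→243, 173 + 40.18 = 213.18→213) → #89F3D5

#4FEEC1, #67F0C9, #89F3D5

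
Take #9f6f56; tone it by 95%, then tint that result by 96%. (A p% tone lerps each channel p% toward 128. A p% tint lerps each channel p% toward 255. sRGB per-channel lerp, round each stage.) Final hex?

#fafafa

#9f6f56 is rgb(159, 111, 86).
Per channel, c → c + 0.95(128 − c):
  R: 159 − 29.45 = 129.55 → 130
  G: 111 + 0.95×(128−111) = 111 + 16.15 = 127.15 → 127
  B: 86 + 39.9 = 125.9 → 126
After the tone: rgb(130, 127, 126) = #827f7e.
A 96% tint moves each channel 96% toward 255:
  R: 130 + 0.96×(255−130) = 130 + 120 = 250 → 250
  G: 127 + 122.88 = 249.88 → 250
  B: 126 + 123.84 = 249.84 → 250
rgb(250, 250, 250) = #fafafa.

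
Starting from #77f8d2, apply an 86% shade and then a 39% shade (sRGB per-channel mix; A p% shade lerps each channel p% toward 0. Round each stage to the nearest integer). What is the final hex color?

#77f8d2 is rgb(119, 248, 210).
An 86% shade moves each channel 86% toward 0:
  R: 119 + 0.86×(0−119) = 119 − 102.34 = 16.66 → 17
  G: 248 − 213.28 = 34.72 → 35
  B: 210 − 180.6 = 29.4 → 29
After the shade: rgb(17, 35, 29) = #11231d.
A 39% shade moves each channel 39% toward 0:
  R: 17 − 6.63 = 10.37 → 10
  G: 35 + 0.39×(0−35) = 35 − 13.65 = 21.35 → 21
  B: 29 − 11.31 = 17.69 → 18
rgb(10, 21, 18) = #0a1512.

#0a1512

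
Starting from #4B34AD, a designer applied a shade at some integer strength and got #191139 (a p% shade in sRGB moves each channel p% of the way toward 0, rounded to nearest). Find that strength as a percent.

#4B34AD is rgb(75, 52, 173); #191139 is rgb(25, 17, 57).
On the B channel (widest range): 57 ≈ 173 + (p/100)(0 − 173), so p ≈ 100×(57 − 173)/(0 − 173) = -11600/-173 = 67.05.
p = 67 reproduces all three channels after rounding.

67%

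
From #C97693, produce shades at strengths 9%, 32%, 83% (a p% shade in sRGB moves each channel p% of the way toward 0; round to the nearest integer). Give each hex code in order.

#C97693 is rgb(201, 118, 147).
9%: (201 − 18.09 = 182.91→183, 118 − 10.62 = 107.38→107, 147 − 13.23 = 133.77→134) → #B76B86
32%: (201 − 64.32 = 136.68→137, 118 − 37.76 = 80.24→80, 147 − 47.04 = 99.96→100) → #895064
83%: (201 − 166.83 = 34.17→34, 118 − 97.94 = 20.06→20, 147 − 122.01 = 24.99→25) → #221419

#B76B86, #895064, #221419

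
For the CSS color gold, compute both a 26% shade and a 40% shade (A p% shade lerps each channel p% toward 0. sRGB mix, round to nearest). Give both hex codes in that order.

#BD9F00, #998100

CSS gold is rgb(255, 215, 0).
26% shade:
  R: 255 + 0.26×(0−255) = 255 − 66.3 = 188.7 → 189
  G: 215 + 0.26×(0−215) = 215 − 55.9 = 159.1 → 159
  B: 0 + 0 = 0 → 0
  → #BD9F00
40% shade:
  R: 255 + 0.4×(0−255) = 255 − 102 = 153 → 153
  G: 215 + 0.4×(0−215) = 215 − 86 = 129 → 129
  B: 0 + 0.4×(0−0) = 0 + 0 = 0 → 0
  → #998100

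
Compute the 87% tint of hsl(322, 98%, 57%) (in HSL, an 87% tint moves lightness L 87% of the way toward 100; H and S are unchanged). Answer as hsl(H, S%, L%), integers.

L moves 87% from 57 toward 100: 57 + 37.41 = 94.41 → 94.
H and S are unchanged.

hsl(322, 98%, 94%)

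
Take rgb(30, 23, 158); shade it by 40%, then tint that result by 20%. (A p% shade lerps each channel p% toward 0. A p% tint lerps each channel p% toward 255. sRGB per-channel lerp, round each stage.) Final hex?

#413E7F

Per channel, c → c + 0.4(0 − c):
  R: 30 − 12 = 18 → 18
  G: 23 − 9.2 = 13.8 → 14
  B: 158 + 0.4×(0−158) = 158 − 63.2 = 94.8 → 95
After the shade: rgb(18, 14, 95) = #120E5F.
Lerp each channel 20% toward 255:
  R: 18 + 0.2×(255−18) = 18 + 47.4 = 65.4 → 65
  G: 14 + 0.2×(255−14) = 14 + 48.2 = 62.2 → 62
  B: 95 + 0.2×(255−95) = 95 + 32 = 127 → 127
rgb(65, 62, 127) = #413E7F.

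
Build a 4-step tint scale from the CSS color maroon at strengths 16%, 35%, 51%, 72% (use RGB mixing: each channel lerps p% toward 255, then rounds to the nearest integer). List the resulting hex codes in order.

#942929, #ac5959, #c18282, #dbb8b8

CSS maroon is rgb(128, 0, 0).
16%: (128 + 20.32 = 148.32→148, 0 + 40.8 = 40.8→41, 0 + 40.8 = 40.8→41) → #942929
35%: (128 + 44.45 = 172.45→172, 0 + 89.25 = 89.25→89, 0 + 89.25 = 89.25→89) → #ac5959
51%: (128 + 64.77 = 192.77→193, 0 + 130.05 = 130.05→130, 0 + 130.05 = 130.05→130) → #c18282
72%: (128 + 91.44 = 219.44→219, 0 + 183.6 = 183.6→184, 0 + 183.6 = 183.6→184) → #dbb8b8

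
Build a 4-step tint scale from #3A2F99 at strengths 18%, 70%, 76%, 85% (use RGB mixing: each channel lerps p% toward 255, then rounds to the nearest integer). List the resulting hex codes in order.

#5D54AB, #C4C1E0, #D0CDE7, #E1E0F0

#3A2F99 is rgb(58, 47, 153).
18%: (58 + 35.46 = 93.46→93, 47 + 37.44 = 84.44→84, 153 + 18.36 = 171.36→171) → #5D54AB
70%: (58 + 137.9 = 195.9→196, 47 + 145.6 = 192.6→193, 153 + 71.4 = 224.4→224) → #C4C1E0
76%: (58 + 149.72 = 207.72→208, 47 + 158.08 = 205.08→205, 153 + 77.52 = 230.52→231) → #D0CDE7
85%: (58 + 167.45 = 225.45→225, 47 + 176.8 = 223.8→224, 153 + 86.7 = 239.7→240) → #E1E0F0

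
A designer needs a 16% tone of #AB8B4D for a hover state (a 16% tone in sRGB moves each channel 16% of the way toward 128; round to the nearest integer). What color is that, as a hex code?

#A48955

#AB8B4D is rgb(171, 139, 77).
Per channel, c → c + 0.16(128 − c):
  R: 171 + 0.16×(128−171) = 171 − 6.88 = 164.12 → 164
  G: 139 + 0.16×(128−139) = 139 − 1.76 = 137.24 → 137
  B: 77 + 0.16×(128−77) = 77 + 8.16 = 85.16 → 85
rgb(164, 137, 85) = #A48955.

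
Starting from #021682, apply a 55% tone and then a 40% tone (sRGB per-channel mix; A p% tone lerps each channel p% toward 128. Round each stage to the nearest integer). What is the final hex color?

#021682 is rgb(2, 22, 130).
Lerp each channel 55% toward 128:
  R: 2 + 69.3 = 71.3 → 71
  G: 22 + 0.55×(128−22) = 22 + 58.3 = 80.3 → 80
  B: 130 − 1.1 = 128.9 → 129
After the tone: rgb(71, 80, 129) = #475081.
A 40% tone moves each channel 40% toward 128:
  R: 71 + 0.4×(128−71) = 71 + 22.8 = 93.8 → 94
  G: 80 + 0.4×(128−80) = 80 + 19.2 = 99.2 → 99
  B: 129 + 0.4×(128−129) = 129 − 0.4 = 128.6 → 129
rgb(94, 99, 129) = #5e6381.

#5e6381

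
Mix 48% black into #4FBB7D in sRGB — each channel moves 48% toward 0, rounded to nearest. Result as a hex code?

#4FBB7D is rgb(79, 187, 125).
A 48% shade moves each channel 48% toward 0:
  R: 79 − 37.92 = 41.08 → 41
  G: 187 + 0.48×(0−187) = 187 − 89.76 = 97.24 → 97
  B: 125 − 60 = 65 → 65
rgb(41, 97, 65) = #296141.

#296141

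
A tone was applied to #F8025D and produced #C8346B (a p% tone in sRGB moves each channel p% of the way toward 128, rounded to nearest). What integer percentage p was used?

40%

#F8025D is rgb(248, 2, 93); #C8346B is rgb(200, 52, 107).
On the G channel (widest range): 52 ≈ 2 + (p/100)(128 − 2), so p ≈ 100×(52 − 2)/(128 − 2) = 5000/126 = 39.68.
p = 40 reproduces all three channels after rounding.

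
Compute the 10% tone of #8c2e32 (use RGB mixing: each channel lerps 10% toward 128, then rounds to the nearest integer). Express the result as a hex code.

#8b363a

#8c2e32 is rgb(140, 46, 50).
Per channel, c → c + 0.1(128 − c):
  R: 140 + 0.1×(128−140) = 140 − 1.2 = 138.8 → 139
  G: 46 + 0.1×(128−46) = 46 + 8.2 = 54.2 → 54
  B: 50 + 0.1×(128−50) = 50 + 7.8 = 57.8 → 58
rgb(139, 54, 58) = #8b363a.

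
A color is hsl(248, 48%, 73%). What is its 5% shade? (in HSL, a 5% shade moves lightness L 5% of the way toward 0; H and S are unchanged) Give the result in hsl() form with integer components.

hsl(248, 48%, 69%)

L moves 5% from 73 toward 0: 73 − 3.65 = 69.35 → 69.
H and S are unchanged.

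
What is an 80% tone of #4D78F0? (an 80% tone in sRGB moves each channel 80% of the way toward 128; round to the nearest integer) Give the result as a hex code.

#767E96

#4D78F0 is rgb(77, 120, 240).
Lerp each channel 80% toward 128:
  R: 77 + 40.8 = 117.8 → 118
  G: 120 + 6.4 = 126.4 → 126
  B: 240 + 0.8×(128−240) = 240 − 89.6 = 150.4 → 150
rgb(118, 126, 150) = #767E96.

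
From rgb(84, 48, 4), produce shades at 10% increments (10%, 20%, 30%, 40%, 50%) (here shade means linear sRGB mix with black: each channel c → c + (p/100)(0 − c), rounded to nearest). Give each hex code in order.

#4C2B04, #432603, #3B2203, #321D02, #2A1802

10%: (84 − 8.4 = 75.6→76, 48 − 4.8 = 43.2→43, 4→4) → #4C2B04
20%: (84 − 16.8 = 67.2→67, 48 − 9.6 = 38.4→38, 4 − 0.8 = 3.2→3) → #432603
30%: (84 − 25.2 = 58.8→59, 48 − 14.4 = 33.6→34, 4 − 1.2 = 2.8→3) → #3B2203
40%: (84 − 33.6 = 50.4→50, 48 − 19.2 = 28.8→29, 4 − 1.6 = 2.4→2) → #321D02
50%: (84 − 42 = 42→42, 48 − 24 = 24→24, 4 − 2 = 2→2) → #2A1802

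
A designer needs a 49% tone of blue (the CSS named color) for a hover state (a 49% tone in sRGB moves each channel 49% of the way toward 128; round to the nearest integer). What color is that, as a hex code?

#3F3FC1

CSS blue is rgb(0, 0, 255).
Per channel, c → c + 0.49(128 − c):
  R: 0 + 62.72 = 62.72 → 63
  G: 0 + 0.49×(128−0) = 0 + 62.72 = 62.72 → 63
  B: 255 + 0.49×(128−255) = 255 − 62.23 = 192.77 → 193
rgb(63, 63, 193) = #3F3FC1.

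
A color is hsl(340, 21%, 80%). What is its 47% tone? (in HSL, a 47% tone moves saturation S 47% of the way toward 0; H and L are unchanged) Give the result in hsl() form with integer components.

S moves 47% from 21 toward 0: 21 − 9.87 = 11.13 → 11.
H and L are unchanged.

hsl(340, 11%, 80%)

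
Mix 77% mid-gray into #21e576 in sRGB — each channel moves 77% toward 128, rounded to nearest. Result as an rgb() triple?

rgb(106, 151, 126)

#21e576 is rgb(33, 229, 118).
A 77% tone moves each channel 77% toward 128:
  R: 33 + 73.15 = 106.15 → 106
  G: 229 + 0.77×(128−229) = 229 − 77.77 = 151.23 → 151
  B: 118 + 7.7 = 125.7 → 126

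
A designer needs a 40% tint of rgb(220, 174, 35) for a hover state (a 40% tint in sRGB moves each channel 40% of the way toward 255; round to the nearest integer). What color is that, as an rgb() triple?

Lerp each channel 40% toward 255:
  R: 220 + 0.4×(255−220) = 220 + 14 = 234 → 234
  G: 174 + 0.4×(255−174) = 174 + 32.4 = 206.4 → 206
  B: 35 + 0.4×(255−35) = 35 + 88 = 123 → 123

rgb(234, 206, 123)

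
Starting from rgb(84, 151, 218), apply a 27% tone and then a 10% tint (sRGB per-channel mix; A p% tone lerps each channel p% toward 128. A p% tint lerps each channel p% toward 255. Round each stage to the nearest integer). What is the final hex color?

#709cc8

Lerp each channel 27% toward 128:
  R: 84 + 0.27×(128−84) = 84 + 11.88 = 95.88 → 96
  G: 151 − 6.21 = 144.79 → 145
  B: 218 − 24.3 = 193.7 → 194
After the tone: rgb(96, 145, 194) = #6091c2.
A 10% tint moves each channel 10% toward 255:
  R: 96 + 0.1×(255−96) = 96 + 15.9 = 111.9 → 112
  G: 145 + 11 = 156 → 156
  B: 194 + 0.1×(255−194) = 194 + 6.1 = 200.1 → 200
rgb(112, 156, 200) = #709cc8.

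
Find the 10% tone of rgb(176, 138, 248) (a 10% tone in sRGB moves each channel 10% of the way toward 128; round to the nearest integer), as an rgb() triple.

Per channel, c → c + 0.1(128 − c):
  R: 176 + 0.1×(128−176) = 176 − 4.8 = 171.2 → 171
  G: 138 + 0.1×(128−138) = 138 − 1 = 137 → 137
  B: 248 + 0.1×(128−248) = 248 − 12 = 236 → 236

rgb(171, 137, 236)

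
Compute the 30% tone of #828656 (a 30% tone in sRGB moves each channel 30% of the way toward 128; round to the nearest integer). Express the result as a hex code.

#818463

#828656 is rgb(130, 134, 86).
Lerp each channel 30% toward 128:
  R: 130 − 0.6 = 129.4 → 129
  G: 134 + 0.3×(128−134) = 134 − 1.8 = 132.2 → 132
  B: 86 + 0.3×(128−86) = 86 + 12.6 = 98.6 → 99
rgb(129, 132, 99) = #818463.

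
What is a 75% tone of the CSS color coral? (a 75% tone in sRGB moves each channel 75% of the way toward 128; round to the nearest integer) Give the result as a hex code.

CSS coral is rgb(255, 127, 80).
Lerp each channel 75% toward 128:
  R: 255 + 0.75×(128−255) = 255 − 95.25 = 159.75 → 160
  G: 127 + 0.75×(128−127) = 127 + 0.75 = 127.75 → 128
  B: 80 + 0.75×(128−80) = 80 + 36 = 116 → 116
rgb(160, 128, 116) = #a08074.

#a08074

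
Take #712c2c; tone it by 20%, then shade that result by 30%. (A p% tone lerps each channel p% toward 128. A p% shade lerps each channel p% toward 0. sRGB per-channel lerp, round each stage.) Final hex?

#712c2c is rgb(113, 44, 44).
Lerp each channel 20% toward 128:
  R: 113 + 0.2×(128−113) = 113 + 3 = 116 → 116
  G: 44 + 0.2×(128−44) = 44 + 16.8 = 60.8 → 61
  B: 44 + 16.8 = 60.8 → 61
After the tone: rgb(116, 61, 61) = #743d3d.
Lerp each channel 30% toward 0:
  R: 116 + 0.3×(0−116) = 116 − 34.8 = 81.2 → 81
  G: 61 − 18.3 = 42.7 → 43
  B: 61 − 18.3 = 42.7 → 43
rgb(81, 43, 43) = #512b2b.

#512b2b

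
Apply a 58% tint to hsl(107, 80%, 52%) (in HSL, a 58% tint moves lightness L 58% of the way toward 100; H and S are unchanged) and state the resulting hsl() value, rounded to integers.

hsl(107, 80%, 80%)

L moves 58% from 52 toward 100: 52 + 27.84 = 79.84 → 80.
H and S are unchanged.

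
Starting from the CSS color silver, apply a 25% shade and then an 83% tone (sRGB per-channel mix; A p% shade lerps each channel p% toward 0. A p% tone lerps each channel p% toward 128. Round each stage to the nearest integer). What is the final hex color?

#838383

CSS silver is rgb(192, 192, 192).
Per channel, c → c + 0.25(0 − c):
  R: 192 + 0.25×(0−192) = 192 − 48 = 144 → 144
  G: 192 − 48 = 144 → 144
  B: 192 + 0.25×(0−192) = 192 − 48 = 144 → 144
After the shade: rgb(144, 144, 144) = #909090.
Lerp each channel 83% toward 128:
  R: 144 − 13.28 = 130.72 → 131
  G: 144 + 0.83×(128−144) = 144 − 13.28 = 130.72 → 131
  B: 144 + 0.83×(128−144) = 144 − 13.28 = 130.72 → 131
rgb(131, 131, 131) = #838383.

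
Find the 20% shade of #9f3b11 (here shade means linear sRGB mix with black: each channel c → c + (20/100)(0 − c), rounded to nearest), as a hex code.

#9f3b11 is rgb(159, 59, 17).
Per channel, c → c + 0.2(0 − c):
  R: 159 + 0.2×(0−159) = 159 − 31.8 = 127.2 → 127
  G: 59 + 0.2×(0−59) = 59 − 11.8 = 47.2 → 47
  B: 17 − 3.4 = 13.6 → 14
rgb(127, 47, 14) = #7f2f0e.

#7f2f0e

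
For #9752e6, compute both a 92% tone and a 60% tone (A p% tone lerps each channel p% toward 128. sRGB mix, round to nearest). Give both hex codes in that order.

#9752e6 is rgb(151, 82, 230).
92% tone:
  R: 151 + 0.92×(128−151) = 151 − 21.16 = 129.84 → 130
  G: 82 + 42.32 = 124.32 → 124
  B: 230 + 0.92×(128−230) = 230 − 93.84 = 136.16 → 136
  → #827c88
60% tone:
  R: 151 − 13.8 = 137.2 → 137
  G: 82 + 27.6 = 109.6 → 110
  B: 230 + 0.6×(128−230) = 230 − 61.2 = 168.8 → 169
  → #896ea9

#827c88, #896ea9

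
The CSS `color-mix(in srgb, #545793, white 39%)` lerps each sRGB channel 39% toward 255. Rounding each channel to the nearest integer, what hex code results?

#545793 is rgb(84, 87, 147).
A 39% tint moves each channel 39% toward 255:
  R: 84 + 0.39×(255−84) = 84 + 66.69 = 150.69 → 151
  G: 87 + 0.39×(255−87) = 87 + 65.52 = 152.52 → 153
  B: 147 + 0.39×(255−147) = 147 + 42.12 = 189.12 → 189
rgb(151, 153, 189) = #9799BD.

#9799BD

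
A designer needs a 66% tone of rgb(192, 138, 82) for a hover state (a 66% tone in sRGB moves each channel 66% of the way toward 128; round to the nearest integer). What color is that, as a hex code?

#968370

A 66% tone moves each channel 66% toward 128:
  R: 192 − 42.24 = 149.76 → 150
  G: 138 + 0.66×(128−138) = 138 − 6.6 = 131.4 → 131
  B: 82 + 0.66×(128−82) = 82 + 30.36 = 112.36 → 112
rgb(150, 131, 112) = #968370.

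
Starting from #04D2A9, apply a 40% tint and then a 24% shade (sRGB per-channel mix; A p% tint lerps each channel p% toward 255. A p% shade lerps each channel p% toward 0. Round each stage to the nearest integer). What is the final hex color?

#4FAD9A

#04D2A9 is rgb(4, 210, 169).
Per channel, c → c + 0.4(255 − c):
  R: 4 + 0.4×(255−4) = 4 + 100.4 = 104.4 → 104
  G: 210 + 0.4×(255−210) = 210 + 18 = 228 → 228
  B: 169 + 0.4×(255−169) = 169 + 34.4 = 203.4 → 203
After the tint: rgb(104, 228, 203) = #68E4CB.
Lerp each channel 24% toward 0:
  R: 104 + 0.24×(0−104) = 104 − 24.96 = 79.04 → 79
  G: 228 + 0.24×(0−228) = 228 − 54.72 = 173.28 → 173
  B: 203 + 0.24×(0−203) = 203 − 48.72 = 154.28 → 154
rgb(79, 173, 154) = #4FAD9A.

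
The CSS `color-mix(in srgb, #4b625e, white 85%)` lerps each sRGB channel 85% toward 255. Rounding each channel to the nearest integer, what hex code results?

#4b625e is rgb(75, 98, 94).
Per channel, c → c + 0.85(255 − c):
  R: 75 + 153 = 228 → 228
  G: 98 + 133.45 = 231.45 → 231
  B: 94 + 0.85×(255−94) = 94 + 136.85 = 230.85 → 231
rgb(228, 231, 231) = #e4e7e7.

#e4e7e7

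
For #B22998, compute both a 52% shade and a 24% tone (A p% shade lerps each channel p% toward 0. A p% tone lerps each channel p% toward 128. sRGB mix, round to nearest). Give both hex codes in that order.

#B22998 is rgb(178, 41, 152).
52% shade:
  R: 178 + 0.52×(0−178) = 178 − 92.56 = 85.44 → 85
  G: 41 − 21.32 = 19.68 → 20
  B: 152 − 79.04 = 72.96 → 73
  → #551449
24% tone:
  R: 178 − 12 = 166 → 166
  G: 41 + 0.24×(128−41) = 41 + 20.88 = 61.88 → 62
  B: 152 − 5.76 = 146.24 → 146
  → #A63E92

#551449, #A63E92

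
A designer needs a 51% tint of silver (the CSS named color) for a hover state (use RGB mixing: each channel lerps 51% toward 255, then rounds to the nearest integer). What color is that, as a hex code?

CSS silver is rgb(192, 192, 192).
Per channel, c → c + 0.51(255 − c):
  R: 192 + 32.13 = 224.13 → 224
  G: 192 + 0.51×(255−192) = 192 + 32.13 = 224.13 → 224
  B: 192 + 32.13 = 224.13 → 224
rgb(224, 224, 224) = #E0E0E0.

#E0E0E0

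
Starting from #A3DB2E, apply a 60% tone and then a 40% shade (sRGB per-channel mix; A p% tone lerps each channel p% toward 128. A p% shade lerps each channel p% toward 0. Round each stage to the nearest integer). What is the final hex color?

#556239

#A3DB2E is rgb(163, 219, 46).
Per channel, c → c + 0.6(128 − c):
  R: 163 − 21 = 142 → 142
  G: 219 + 0.6×(128−219) = 219 − 54.6 = 164.4 → 164
  B: 46 + 0.6×(128−46) = 46 + 49.2 = 95.2 → 95
After the tone: rgb(142, 164, 95) = #8EA45F.
A 40% shade moves each channel 40% toward 0:
  R: 142 + 0.4×(0−142) = 142 − 56.8 = 85.2 → 85
  G: 164 + 0.4×(0−164) = 164 − 65.6 = 98.4 → 98
  B: 95 + 0.4×(0−95) = 95 − 38 = 57 → 57
rgb(85, 98, 57) = #556239.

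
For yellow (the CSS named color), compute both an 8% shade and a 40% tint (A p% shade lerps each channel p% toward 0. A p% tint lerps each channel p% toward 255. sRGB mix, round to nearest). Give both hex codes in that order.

#EBEB00, #FFFF66

CSS yellow is rgb(255, 255, 0).
8% shade:
  R: 255 + 0.08×(0−255) = 255 − 20.4 = 234.6 → 235
  G: 255 + 0.08×(0−255) = 255 − 20.4 = 234.6 → 235
  B: 0 + 0.08×(0−0) = 0 + 0 = 0 → 0
  → #EBEB00
40% tint:
  R: 255 + 0.4×(255−255) = 255 + 0 = 255 → 255
  G: 255 + 0 = 255 → 255
  B: 0 + 0.4×(255−0) = 0 + 102 = 102 → 102
  → #FFFF66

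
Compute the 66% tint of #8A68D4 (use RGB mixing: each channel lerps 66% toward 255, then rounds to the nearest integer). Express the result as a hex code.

#8A68D4 is rgb(138, 104, 212).
Per channel, c → c + 0.66(255 − c):
  R: 138 + 77.22 = 215.22 → 215
  G: 104 + 0.66×(255−104) = 104 + 99.66 = 203.66 → 204
  B: 212 + 0.66×(255−212) = 212 + 28.38 = 240.38 → 240
rgb(215, 204, 240) = #D7CCF0.

#D7CCF0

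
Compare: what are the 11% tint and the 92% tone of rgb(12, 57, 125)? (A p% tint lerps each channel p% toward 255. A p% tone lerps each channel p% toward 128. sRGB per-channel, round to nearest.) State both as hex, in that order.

#274f8b, #777a80

11% tint:
  R: 12 + 26.73 = 38.73 → 39
  G: 57 + 0.11×(255−57) = 57 + 21.78 = 78.78 → 79
  B: 125 + 0.11×(255−125) = 125 + 14.3 = 139.3 → 139
  → #274f8b
92% tone:
  R: 12 + 0.92×(128−12) = 12 + 106.72 = 118.72 → 119
  G: 57 + 65.32 = 122.32 → 122
  B: 125 + 0.92×(128−125) = 125 + 2.76 = 127.76 → 128
  → #777a80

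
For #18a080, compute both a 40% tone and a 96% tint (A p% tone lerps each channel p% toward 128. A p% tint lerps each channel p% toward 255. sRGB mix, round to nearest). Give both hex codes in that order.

#429380, #f6fbfa

#18a080 is rgb(24, 160, 128).
40% tone:
  R: 24 + 41.6 = 65.6 → 66
  G: 160 − 12.8 = 147.2 → 147
  B: 128 + 0.4×(128−128) = 128 + 0 = 128 → 128
  → #429380
96% tint:
  R: 24 + 221.76 = 245.76 → 246
  G: 160 + 0.96×(255−160) = 160 + 91.2 = 251.2 → 251
  B: 128 + 0.96×(255−128) = 128 + 121.92 = 249.92 → 250
  → #f6fbfa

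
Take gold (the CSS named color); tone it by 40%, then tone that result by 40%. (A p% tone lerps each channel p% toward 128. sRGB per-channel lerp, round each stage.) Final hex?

CSS gold is rgb(255, 215, 0).
Per channel, c → c + 0.4(128 − c):
  R: 255 − 50.8 = 204.2 → 204
  G: 215 + 0.4×(128−215) = 215 − 34.8 = 180.2 → 180
  B: 0 + 0.4×(128−0) = 0 + 51.2 = 51.2 → 51
After the tone: rgb(204, 180, 51) = #ccb433.
Per channel, c → c + 0.4(128 − c):
  R: 204 − 30.4 = 173.6 → 174
  G: 180 − 20.8 = 159.2 → 159
  B: 51 + 30.8 = 81.8 → 82
rgb(174, 159, 82) = #ae9f52.

#ae9f52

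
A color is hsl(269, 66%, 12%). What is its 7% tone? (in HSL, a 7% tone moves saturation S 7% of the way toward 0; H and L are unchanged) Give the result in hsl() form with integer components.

hsl(269, 61%, 12%)

S moves 7% from 66 toward 0: 66 − 4.62 = 61.38 → 61.
H and L are unchanged.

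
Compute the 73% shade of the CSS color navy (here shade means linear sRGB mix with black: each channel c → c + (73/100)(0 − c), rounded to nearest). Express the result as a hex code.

#000023

CSS navy is rgb(0, 0, 128).
Lerp each channel 73% toward 0:
  R: 0 + 0.73×(0−0) = 0 + 0 = 0 → 0
  G: 0 + 0.73×(0−0) = 0 + 0 = 0 → 0
  B: 128 + 0.73×(0−128) = 128 − 93.44 = 34.56 → 35
rgb(0, 0, 35) = #000023.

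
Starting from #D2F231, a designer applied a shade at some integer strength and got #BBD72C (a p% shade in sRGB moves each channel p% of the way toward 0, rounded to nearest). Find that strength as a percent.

#D2F231 is rgb(210, 242, 49); #BBD72C is rgb(187, 215, 44).
On the G channel (widest range): 215 ≈ 242 + (p/100)(0 − 242), so p ≈ 100×(215 − 242)/(0 − 242) = -2700/-242 = 11.16.
p = 11 reproduces all three channels after rounding.

11%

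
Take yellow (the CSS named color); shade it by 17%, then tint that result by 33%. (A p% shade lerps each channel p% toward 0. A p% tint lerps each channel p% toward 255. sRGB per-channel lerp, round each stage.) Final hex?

#E2E254

CSS yellow is rgb(255, 255, 0).
Per channel, c → c + 0.17(0 − c):
  R: 255 + 0.17×(0−255) = 255 − 43.35 = 211.65 → 212
  G: 255 + 0.17×(0−255) = 255 − 43.35 = 211.65 → 212
  B: 0 + 0.17×(0−0) = 0 + 0 = 0 → 0
After the shade: rgb(212, 212, 0) = #D4D400.
A 33% tint moves each channel 33% toward 255:
  R: 212 + 14.19 = 226.19 → 226
  G: 212 + 0.33×(255−212) = 212 + 14.19 = 226.19 → 226
  B: 0 + 0.33×(255−0) = 0 + 84.15 = 84.15 → 84
rgb(226, 226, 84) = #E2E254.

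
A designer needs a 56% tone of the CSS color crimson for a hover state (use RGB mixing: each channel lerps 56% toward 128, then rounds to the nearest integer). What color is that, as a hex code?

#a85062

CSS crimson is rgb(220, 20, 60).
Lerp each channel 56% toward 128:
  R: 220 + 0.56×(128−220) = 220 − 51.52 = 168.48 → 168
  G: 20 + 0.56×(128−20) = 20 + 60.48 = 80.48 → 80
  B: 60 + 0.56×(128−60) = 60 + 38.08 = 98.08 → 98
rgb(168, 80, 98) = #a85062.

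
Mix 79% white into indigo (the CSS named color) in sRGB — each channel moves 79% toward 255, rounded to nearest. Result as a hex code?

CSS indigo is rgb(75, 0, 130).
A 79% tint moves each channel 79% toward 255:
  R: 75 + 0.79×(255−75) = 75 + 142.2 = 217.2 → 217
  G: 0 + 201.45 = 201.45 → 201
  B: 130 + 98.75 = 228.75 → 229
rgb(217, 201, 229) = #d9c9e5.

#d9c9e5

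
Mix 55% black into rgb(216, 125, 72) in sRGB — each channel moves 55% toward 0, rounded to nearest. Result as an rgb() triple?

rgb(97, 56, 32)

Per channel, c → c + 0.55(0 − c):
  R: 216 + 0.55×(0−216) = 216 − 118.8 = 97.2 → 97
  G: 125 + 0.55×(0−125) = 125 − 68.75 = 56.25 → 56
  B: 72 + 0.55×(0−72) = 72 − 39.6 = 32.4 → 32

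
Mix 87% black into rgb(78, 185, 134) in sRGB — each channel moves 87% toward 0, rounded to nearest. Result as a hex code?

#0A1811

An 87% shade moves each channel 87% toward 0:
  R: 78 − 67.86 = 10.14 → 10
  G: 185 + 0.87×(0−185) = 185 − 160.95 = 24.05 → 24
  B: 134 + 0.87×(0−134) = 134 − 116.58 = 17.42 → 17
rgb(10, 24, 17) = #0A1811.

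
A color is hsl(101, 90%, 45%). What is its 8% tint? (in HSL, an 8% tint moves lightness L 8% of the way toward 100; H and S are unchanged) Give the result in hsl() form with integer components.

hsl(101, 90%, 49%)

L moves 8% from 45 toward 100: 45 + 4.4 = 49.4 → 49.
H and S are unchanged.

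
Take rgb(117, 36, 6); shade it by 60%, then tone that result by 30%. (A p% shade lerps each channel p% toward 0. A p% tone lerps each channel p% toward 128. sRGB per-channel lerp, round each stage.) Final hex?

A 60% shade moves each channel 60% toward 0:
  R: 117 + 0.6×(0−117) = 117 − 70.2 = 46.8 → 47
  G: 36 − 21.6 = 14.4 → 14
  B: 6 + 0.6×(0−6) = 6 − 3.6 = 2.4 → 2
After the shade: rgb(47, 14, 2) = #2f0e02.
A 30% tone moves each channel 30% toward 128:
  R: 47 + 0.3×(128−47) = 47 + 24.3 = 71.3 → 71
  G: 14 + 0.3×(128−14) = 14 + 34.2 = 48.2 → 48
  B: 2 + 0.3×(128−2) = 2 + 37.8 = 39.8 → 40
rgb(71, 48, 40) = #473028.

#473028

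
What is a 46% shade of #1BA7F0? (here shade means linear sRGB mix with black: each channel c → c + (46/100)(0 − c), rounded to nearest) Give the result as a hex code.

#0F5A82

#1BA7F0 is rgb(27, 167, 240).
Lerp each channel 46% toward 0:
  R: 27 − 12.42 = 14.58 → 15
  G: 167 − 76.82 = 90.18 → 90
  B: 240 + 0.46×(0−240) = 240 − 110.4 = 129.6 → 130
rgb(15, 90, 130) = #0F5A82.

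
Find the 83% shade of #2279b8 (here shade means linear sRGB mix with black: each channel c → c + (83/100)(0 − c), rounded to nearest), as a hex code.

#2279b8 is rgb(34, 121, 184).
Per channel, c → c + 0.83(0 − c):
  R: 34 − 28.22 = 5.78 → 6
  G: 121 + 0.83×(0−121) = 121 − 100.43 = 20.57 → 21
  B: 184 − 152.72 = 31.28 → 31
rgb(6, 21, 31) = #06151f.

#06151f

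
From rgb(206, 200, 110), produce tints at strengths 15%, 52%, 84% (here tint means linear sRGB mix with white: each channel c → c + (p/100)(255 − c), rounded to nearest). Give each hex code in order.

15%: (206 + 7.35 = 213.35→213, 200 + 8.25 = 208.25→208, 110 + 21.75 = 131.75→132) → #d5d084
52%: (206 + 25.48 = 231.48→231, 200 + 28.6 = 228.6→229, 110 + 75.4 = 185.4→185) → #e7e5b9
84%: (206 + 41.16 = 247.16→247, 200 + 46.2 = 246.2→246, 110 + 121.8 = 231.8→232) → #f7f6e8

#d5d084, #e7e5b9, #f7f6e8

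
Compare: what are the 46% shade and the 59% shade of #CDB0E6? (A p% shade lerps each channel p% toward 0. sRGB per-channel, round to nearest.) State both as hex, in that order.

#6F5F7C, #54485E

#CDB0E6 is rgb(205, 176, 230).
46% shade:
  R: 205 + 0.46×(0−205) = 205 − 94.3 = 110.7 → 111
  G: 176 + 0.46×(0−176) = 176 − 80.96 = 95.04 → 95
  B: 230 + 0.46×(0−230) = 230 − 105.8 = 124.2 → 124
  → #6F5F7C
59% shade:
  R: 205 + 0.59×(0−205) = 205 − 120.95 = 84.05 → 84
  G: 176 + 0.59×(0−176) = 176 − 103.84 = 72.16 → 72
  B: 230 + 0.59×(0−230) = 230 − 135.7 = 94.3 → 94
  → #54485E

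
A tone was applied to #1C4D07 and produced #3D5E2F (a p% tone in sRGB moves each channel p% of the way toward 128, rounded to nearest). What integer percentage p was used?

#1C4D07 is rgb(28, 77, 7); #3D5E2F is rgb(61, 94, 47).
On the B channel (widest range): 47 ≈ 7 + (p/100)(128 − 7), so p ≈ 100×(47 − 7)/(128 − 7) = 4000/121 = 33.06.
p = 33 reproduces all three channels after rounding.

33%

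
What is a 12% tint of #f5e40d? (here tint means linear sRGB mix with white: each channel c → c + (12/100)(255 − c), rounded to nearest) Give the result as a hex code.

#f5e40d is rgb(245, 228, 13).
Per channel, c → c + 0.12(255 − c):
  R: 245 + 0.12×(255−245) = 245 + 1.2 = 246.2 → 246
  G: 228 + 3.24 = 231.24 → 231
  B: 13 + 0.12×(255−13) = 13 + 29.04 = 42.04 → 42
rgb(246, 231, 42) = #f6e72a.

#f6e72a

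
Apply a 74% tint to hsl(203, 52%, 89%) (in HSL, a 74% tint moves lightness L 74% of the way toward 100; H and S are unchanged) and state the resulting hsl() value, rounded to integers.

hsl(203, 52%, 97%)

L moves 74% from 89 toward 100: 89 + 8.14 = 97.14 → 97.
H and S are unchanged.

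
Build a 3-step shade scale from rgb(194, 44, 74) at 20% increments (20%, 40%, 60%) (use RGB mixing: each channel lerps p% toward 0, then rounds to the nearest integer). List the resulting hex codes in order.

#9B233B, #741A2C, #4E121E

20%: (194 − 38.8 = 155.2→155, 44 − 8.8 = 35.2→35, 74 − 14.8 = 59.2→59) → #9B233B
40%: (194 − 77.6 = 116.4→116, 44 − 17.6 = 26.4→26, 74 − 29.6 = 44.4→44) → #741A2C
60%: (194 − 116.4 = 77.6→78, 44 − 26.4 = 17.6→18, 74 − 44.4 = 29.6→30) → #4E121E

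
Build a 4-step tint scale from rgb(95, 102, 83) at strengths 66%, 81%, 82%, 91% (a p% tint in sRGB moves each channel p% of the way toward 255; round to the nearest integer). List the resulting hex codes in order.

#C9CBC5, #E1E2DE, #E2E3E0, #F1F1F0

66%: (95 + 105.6 = 200.6→201, 102 + 100.98 = 202.98→203, 83 + 113.52 = 196.52→197) → #C9CBC5
81%: (95 + 129.6 = 224.6→225, 102 + 123.93 = 225.93→226, 83 + 139.32 = 222.32→222) → #E1E2DE
82%: (95 + 131.2 = 226.2→226, 102 + 125.46 = 227.46→227, 83 + 141.04 = 224.04→224) → #E2E3E0
91%: (95 + 145.6 = 240.6→241, 102 + 139.23 = 241.23→241, 83 + 156.52 = 239.52→240) → #F1F1F0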